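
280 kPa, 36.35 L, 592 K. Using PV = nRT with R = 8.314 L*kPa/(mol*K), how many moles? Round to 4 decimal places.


PV = nRT, solve for n = PV / (RT).
PV = 280 * 36.35 = 10178.0
RT = 8.314 * 592 = 4921.888
n = 10178.0 / 4921.888
n = 2.06790565 mol, rounded to 4 dp:

2.0679 mol


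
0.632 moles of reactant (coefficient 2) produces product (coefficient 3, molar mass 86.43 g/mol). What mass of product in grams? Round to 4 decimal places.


Use the coefficient ratio to convert reactant moles to product moles, then multiply by the product's molar mass.
moles_P = moles_R * (coeff_P / coeff_R) = 0.632 * (3/2) = 0.948
mass_P = moles_P * M_P = 0.948 * 86.43
mass_P = 81.93564 g, rounded to 4 dp:

81.9356 g


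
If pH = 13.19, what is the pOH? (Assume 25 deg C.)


At 25 deg C, pH + pOH = 14.
pOH = 14 - pH = 14 - 13.19
pOH = 0.81:

0.81


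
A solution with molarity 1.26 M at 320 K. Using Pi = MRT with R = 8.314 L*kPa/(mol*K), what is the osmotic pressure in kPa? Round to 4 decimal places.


Osmotic pressure (van't Hoff): Pi = M*R*T.
RT = 8.314 * 320 = 2660.48
Pi = 1.26 * 2660.48
Pi = 3352.2048 kPa, rounded to 4 dp:

3352.2048 kPa


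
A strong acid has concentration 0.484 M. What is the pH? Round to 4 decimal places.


A strong acid dissociates completely, so [H+] equals the given concentration.
pH = -log10([H+]) = -log10(0.484)
pH = 0.31515464, rounded to 4 dp:

0.3152


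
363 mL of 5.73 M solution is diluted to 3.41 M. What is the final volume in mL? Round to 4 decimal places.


Dilution: M1*V1 = M2*V2, solve for V2.
V2 = M1*V1 / M2
V2 = 5.73 * 363 / 3.41
V2 = 2079.99 / 3.41
V2 = 609.96774194 mL, rounded to 4 dp:

609.9677 mL


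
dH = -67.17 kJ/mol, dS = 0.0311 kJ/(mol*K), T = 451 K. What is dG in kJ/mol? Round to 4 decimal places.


Gibbs: dG = dH - T*dS (consistent units, dS already in kJ/(mol*K)).
T*dS = 451 * 0.0311 = 14.0261
dG = -67.17 - (14.0261)
dG = -81.1961 kJ/mol, rounded to 4 dp:

-81.1961 kJ/mol


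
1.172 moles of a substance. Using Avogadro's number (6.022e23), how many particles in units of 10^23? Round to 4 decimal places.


N = n * NA, then divide by 1e23 for the requested units.
N / 1e23 = n * 6.022
N / 1e23 = 1.172 * 6.022
N / 1e23 = 7.057784, rounded to 4 dp:

7.0578


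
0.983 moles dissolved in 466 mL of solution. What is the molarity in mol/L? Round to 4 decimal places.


Convert volume to liters: V_L = V_mL / 1000.
V_L = 466 / 1000 = 0.466 L
M = n / V_L = 0.983 / 0.466
M = 2.10944206 mol/L, rounded to 4 dp:

2.1094 mol/L


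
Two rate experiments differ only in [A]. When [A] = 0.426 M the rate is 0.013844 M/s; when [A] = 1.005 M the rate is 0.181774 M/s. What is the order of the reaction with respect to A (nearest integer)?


Rate is proportional to [A]^n, so rate2/rate1 = ([A]2/[A]1)^n. Take logs to solve for n.
rate2/rate1 = 0.181774 / 0.013844 = 13.1302
[A]2/[A]1 = 1.005 / 0.426 = 2.3592
n = ln(13.1302) / ln(2.3592) = 3.0
Nearest integer order:

3


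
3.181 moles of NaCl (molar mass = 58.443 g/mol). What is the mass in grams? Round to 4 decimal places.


mass = n * M
mass = 3.181 * 58.443
mass = 185.907183 g, rounded to 4 dp:

185.9072 g


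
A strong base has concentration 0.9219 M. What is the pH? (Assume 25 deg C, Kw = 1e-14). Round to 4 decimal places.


A strong base dissociates completely, so [OH-] equals the given concentration.
pOH = -log10([OH-]) = -log10(0.9219) = 0.035316
pH = 14 - pOH = 14 - 0.035316
pH = 13.964684, rounded to 4 dp:

13.9647


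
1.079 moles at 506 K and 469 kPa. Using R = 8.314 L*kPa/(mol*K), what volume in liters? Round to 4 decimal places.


PV = nRT, solve for V = nRT / P.
nRT = 1.079 * 8.314 * 506 = 4539.2278
V = 4539.2278 / 469
V = 9.67852409 L, rounded to 4 dp:

9.6785 L


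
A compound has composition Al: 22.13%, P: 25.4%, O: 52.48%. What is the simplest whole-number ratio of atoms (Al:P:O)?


Assume 100 g of compound, divide each mass% by atomic mass to get moles, then normalize by the smallest to get a raw atom ratio.
Moles per 100 g: Al: 22.13/26.982 = 0.8202, P: 25.4/30.974 = 0.82, O: 52.48/15.999 = 3.2802
Raw ratio (divide by min = 0.82): Al: 1.0, P: 1.0, O: 4.0
Multiply by 1 to clear fractions: Al: 1.0 ~= 1, P: 1.0 ~= 1, O: 4.0 ~= 4
Reduce by GCD to get the simplest whole-number ratio:

1:1:4


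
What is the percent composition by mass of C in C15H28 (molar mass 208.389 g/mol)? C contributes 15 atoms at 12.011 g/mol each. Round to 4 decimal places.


pct = 100 * (n_elem * M_elem) / M_total
mass_contribution = 15 * 12.011 = 180.165 g/mol
pct = 100 * 180.165 / 208.389
pct = 86.45609893 %, rounded to 4 dp:

86.4561 %


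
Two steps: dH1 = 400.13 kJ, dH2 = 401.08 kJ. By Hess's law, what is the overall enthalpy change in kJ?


Hess's law: enthalpy is a state function, so add the step enthalpies.
dH_total = dH1 + dH2 = 400.13 + (401.08)
dH_total = 801.21 kJ:

801.21 kJ


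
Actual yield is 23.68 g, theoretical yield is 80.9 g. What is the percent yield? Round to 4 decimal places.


% yield = 100 * actual / theoretical
% yield = 100 * 23.68 / 80.9
% yield = 29.27070457 %, rounded to 4 dp:

29.2707 %


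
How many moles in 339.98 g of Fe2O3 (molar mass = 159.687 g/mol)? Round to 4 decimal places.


n = mass / M
n = 339.98 / 159.687
n = 2.12903993 mol, rounded to 4 dp:

2.1290 mol


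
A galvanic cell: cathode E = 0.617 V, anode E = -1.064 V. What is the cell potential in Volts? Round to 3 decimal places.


Standard cell potential: E_cell = E_cathode - E_anode.
E_cell = 0.617 - (-1.064)
E_cell = 1.681 V, rounded to 3 dp:

1.681 V


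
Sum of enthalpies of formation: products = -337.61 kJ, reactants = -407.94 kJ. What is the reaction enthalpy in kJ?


dH_rxn = sum(dH_f products) - sum(dH_f reactants)
dH_rxn = -337.61 - (-407.94)
dH_rxn = 70.33 kJ:

70.33 kJ


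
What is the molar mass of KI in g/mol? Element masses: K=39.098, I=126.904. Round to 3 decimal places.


M = sum(count * atomic_mass) over atoms.
M = 1*39.098 + 1*126.904
M = 39.098 + 126.904
M = 166.002 g/mol, rounded to 3 dp:

166.002 g/mol


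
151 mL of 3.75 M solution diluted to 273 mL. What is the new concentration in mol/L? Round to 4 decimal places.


Dilution: M1*V1 = M2*V2, solve for M2.
M2 = M1*V1 / V2
M2 = 3.75 * 151 / 273
M2 = 566.25 / 273
M2 = 2.07417582 mol/L, rounded to 4 dp:

2.0742 mol/L


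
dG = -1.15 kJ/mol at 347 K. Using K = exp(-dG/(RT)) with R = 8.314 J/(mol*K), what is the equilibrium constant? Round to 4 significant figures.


dG is in kJ/mol; multiply by 1000 to match R in J/(mol*K).
RT = 8.314 * 347 = 2884.958 J/mol
exponent = -dG*1000 / (RT) = -(-1.15*1000) / 2884.958 = 0.39861932
K = exp(0.39861932)
K = 1.4897664, rounded to 4 significant figures:

1.490


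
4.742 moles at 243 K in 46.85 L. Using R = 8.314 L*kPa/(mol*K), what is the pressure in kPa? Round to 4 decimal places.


PV = nRT, solve for P = nRT / V.
nRT = 4.742 * 8.314 * 243 = 9580.2721
P = 9580.2721 / 46.85
P = 204.48819851 kPa, rounded to 4 dp:

204.4882 kPa


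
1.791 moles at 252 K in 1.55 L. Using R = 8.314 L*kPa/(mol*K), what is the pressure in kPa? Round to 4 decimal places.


PV = nRT, solve for P = nRT / V.
nRT = 1.791 * 8.314 * 252 = 3752.3742
P = 3752.3742 / 1.55
P = 2420.88658065 kPa, rounded to 4 dp:

2420.8866 kPa


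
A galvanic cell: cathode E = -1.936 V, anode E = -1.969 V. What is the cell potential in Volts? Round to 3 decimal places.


Standard cell potential: E_cell = E_cathode - E_anode.
E_cell = -1.936 - (-1.969)
E_cell = 0.033 V, rounded to 3 dp:

0.033 V


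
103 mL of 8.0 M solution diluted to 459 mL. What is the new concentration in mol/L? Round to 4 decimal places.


Dilution: M1*V1 = M2*V2, solve for M2.
M2 = M1*V1 / V2
M2 = 8.0 * 103 / 459
M2 = 824.0 / 459
M2 = 1.79520697 mol/L, rounded to 4 dp:

1.7952 mol/L


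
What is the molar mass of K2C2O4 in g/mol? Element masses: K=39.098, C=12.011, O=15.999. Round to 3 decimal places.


M = sum(count * atomic_mass) over atoms.
M = 2*39.098 + 2*12.011 + 4*15.999
M = 78.196 + 24.022 + 63.996
M = 166.214 g/mol, rounded to 3 dp:

166.214 g/mol


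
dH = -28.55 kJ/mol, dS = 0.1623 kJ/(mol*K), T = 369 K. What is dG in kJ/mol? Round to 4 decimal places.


Gibbs: dG = dH - T*dS (consistent units, dS already in kJ/(mol*K)).
T*dS = 369 * 0.1623 = 59.8887
dG = -28.55 - (59.8887)
dG = -88.4387 kJ/mol, rounded to 4 dp:

-88.4387 kJ/mol


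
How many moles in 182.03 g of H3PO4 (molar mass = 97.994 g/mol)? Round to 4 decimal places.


n = mass / M
n = 182.03 / 97.994
n = 1.85756271 mol, rounded to 4 dp:

1.8576 mol


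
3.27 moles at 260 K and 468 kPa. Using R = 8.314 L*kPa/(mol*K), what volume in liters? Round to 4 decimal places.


PV = nRT, solve for V = nRT / P.
nRT = 3.27 * 8.314 * 260 = 7068.5628
V = 7068.5628 / 468
V = 15.10376667 L, rounded to 4 dp:

15.1038 L


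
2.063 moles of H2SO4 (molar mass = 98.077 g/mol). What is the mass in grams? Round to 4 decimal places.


mass = n * M
mass = 2.063 * 98.077
mass = 202.332851 g, rounded to 4 dp:

202.3329 g


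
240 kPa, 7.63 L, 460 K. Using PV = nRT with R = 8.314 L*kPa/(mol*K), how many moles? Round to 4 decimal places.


PV = nRT, solve for n = PV / (RT).
PV = 240 * 7.63 = 1831.2
RT = 8.314 * 460 = 3824.44
n = 1831.2 / 3824.44
n = 0.4788152 mol, rounded to 4 dp:

0.4788 mol


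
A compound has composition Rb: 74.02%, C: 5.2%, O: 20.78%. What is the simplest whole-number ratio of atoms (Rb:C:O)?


Assume 100 g of compound, divide each mass% by atomic mass to get moles, then normalize by the smallest to get a raw atom ratio.
Moles per 100 g: Rb: 74.02/85.468 = 0.8661, C: 5.2/12.011 = 0.4329, O: 20.78/15.999 = 1.2988
Raw ratio (divide by min = 0.4329): Rb: 2.0, C: 1.0, O: 3.0
Multiply by 1 to clear fractions: Rb: 2.0 ~= 2, C: 1.0 ~= 1, O: 3.0 ~= 3
Reduce by GCD to get the simplest whole-number ratio:

2:1:3


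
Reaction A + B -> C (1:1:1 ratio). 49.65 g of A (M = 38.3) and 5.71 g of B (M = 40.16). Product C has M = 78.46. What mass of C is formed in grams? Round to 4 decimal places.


Find moles of each reactant; the smaller value is the limiting reagent in a 1:1:1 reaction, so moles_C equals moles of the limiter.
n_A = mass_A / M_A = 49.65 / 38.3 = 1.296345 mol
n_B = mass_B / M_B = 5.71 / 40.16 = 0.142181 mol
Limiting reagent: B (smaller), n_limiting = 0.142181 mol
mass_C = n_limiting * M_C = 0.142181 * 78.46
mass_C = 11.15552126 g, rounded to 4 dp:

11.1555 g


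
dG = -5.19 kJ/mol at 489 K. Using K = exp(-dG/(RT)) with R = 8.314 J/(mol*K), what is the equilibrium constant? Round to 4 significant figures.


dG is in kJ/mol; multiply by 1000 to match R in J/(mol*K).
RT = 8.314 * 489 = 4065.546 J/mol
exponent = -dG*1000 / (RT) = -(-5.19*1000) / 4065.546 = 1.2765813
K = exp(1.2765813)
K = 3.5843649, rounded to 4 significant figures:

3.584


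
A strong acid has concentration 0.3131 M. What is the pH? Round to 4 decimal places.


A strong acid dissociates completely, so [H+] equals the given concentration.
pH = -log10([H+]) = -log10(0.3131)
pH = 0.50431693, rounded to 4 dp:

0.5043


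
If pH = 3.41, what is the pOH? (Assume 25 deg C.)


At 25 deg C, pH + pOH = 14.
pOH = 14 - pH = 14 - 3.41
pOH = 10.59:

10.59


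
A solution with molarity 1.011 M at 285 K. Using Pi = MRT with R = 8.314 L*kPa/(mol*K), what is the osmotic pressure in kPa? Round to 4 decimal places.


Osmotic pressure (van't Hoff): Pi = M*R*T.
RT = 8.314 * 285 = 2369.49
Pi = 1.011 * 2369.49
Pi = 2395.55439 kPa, rounded to 4 dp:

2395.5544 kPa


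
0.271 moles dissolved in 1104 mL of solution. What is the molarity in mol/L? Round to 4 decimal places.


Convert volume to liters: V_L = V_mL / 1000.
V_L = 1104 / 1000 = 1.104 L
M = n / V_L = 0.271 / 1.104
M = 0.24547101 mol/L, rounded to 4 dp:

0.2455 mol/L


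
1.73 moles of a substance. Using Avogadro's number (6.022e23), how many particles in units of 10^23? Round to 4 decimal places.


N = n * NA, then divide by 1e23 for the requested units.
N / 1e23 = n * 6.022
N / 1e23 = 1.73 * 6.022
N / 1e23 = 10.41806, rounded to 4 dp:

10.4181


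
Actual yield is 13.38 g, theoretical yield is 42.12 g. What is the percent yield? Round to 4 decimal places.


% yield = 100 * actual / theoretical
% yield = 100 * 13.38 / 42.12
% yield = 31.76638177 %, rounded to 4 dp:

31.7664 %


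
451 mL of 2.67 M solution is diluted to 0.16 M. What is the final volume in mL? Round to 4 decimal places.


Dilution: M1*V1 = M2*V2, solve for V2.
V2 = M1*V1 / M2
V2 = 2.67 * 451 / 0.16
V2 = 1204.17 / 0.16
V2 = 7526.0625 mL, rounded to 4 dp:

7526.0625 mL


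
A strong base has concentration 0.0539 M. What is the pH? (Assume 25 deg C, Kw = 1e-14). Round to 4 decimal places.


A strong base dissociates completely, so [OH-] equals the given concentration.
pOH = -log10([OH-]) = -log10(0.0539) = 1.268411
pH = 14 - pOH = 14 - 1.268411
pH = 12.731589, rounded to 4 dp:

12.7316


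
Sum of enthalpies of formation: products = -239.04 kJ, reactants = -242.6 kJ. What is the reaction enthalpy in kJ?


dH_rxn = sum(dH_f products) - sum(dH_f reactants)
dH_rxn = -239.04 - (-242.6)
dH_rxn = 3.56 kJ:

3.56 kJ


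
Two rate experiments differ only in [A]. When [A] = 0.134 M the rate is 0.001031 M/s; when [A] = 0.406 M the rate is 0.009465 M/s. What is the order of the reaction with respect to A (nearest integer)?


Rate is proportional to [A]^n, so rate2/rate1 = ([A]2/[A]1)^n. Take logs to solve for n.
rate2/rate1 = 0.009465 / 0.001031 = 9.1804
[A]2/[A]1 = 0.406 / 0.134 = 3.0299
n = ln(9.1804) / ln(3.0299) = 2.0
Nearest integer order:

2


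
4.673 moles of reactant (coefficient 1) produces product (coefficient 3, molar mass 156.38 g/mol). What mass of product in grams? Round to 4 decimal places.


Use the coefficient ratio to convert reactant moles to product moles, then multiply by the product's molar mass.
moles_P = moles_R * (coeff_P / coeff_R) = 4.673 * (3/1) = 14.019
mass_P = moles_P * M_P = 14.019 * 156.38
mass_P = 2192.29122 g, rounded to 4 dp:

2192.2912 g


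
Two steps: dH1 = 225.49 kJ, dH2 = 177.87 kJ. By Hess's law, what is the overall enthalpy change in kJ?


Hess's law: enthalpy is a state function, so add the step enthalpies.
dH_total = dH1 + dH2 = 225.49 + (177.87)
dH_total = 403.36 kJ:

403.36 kJ


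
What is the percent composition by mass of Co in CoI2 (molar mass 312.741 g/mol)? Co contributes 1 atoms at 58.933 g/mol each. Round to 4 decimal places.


pct = 100 * (n_elem * M_elem) / M_total
mass_contribution = 1 * 58.933 = 58.933 g/mol
pct = 100 * 58.933 / 312.741
pct = 18.84402749 %, rounded to 4 dp:

18.8440 %


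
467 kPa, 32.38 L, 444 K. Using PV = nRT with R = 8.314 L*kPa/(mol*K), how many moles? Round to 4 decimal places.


PV = nRT, solve for n = PV / (RT).
PV = 467 * 32.38 = 15121.46
RT = 8.314 * 444 = 3691.416
n = 15121.46 / 3691.416
n = 4.09638469 mol, rounded to 4 dp:

4.0964 mol


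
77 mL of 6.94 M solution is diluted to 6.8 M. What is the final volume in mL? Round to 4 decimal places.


Dilution: M1*V1 = M2*V2, solve for V2.
V2 = M1*V1 / M2
V2 = 6.94 * 77 / 6.8
V2 = 534.38 / 6.8
V2 = 78.58529412 mL, rounded to 4 dp:

78.5853 mL


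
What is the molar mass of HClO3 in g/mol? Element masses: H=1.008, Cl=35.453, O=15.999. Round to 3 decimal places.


M = sum(count * atomic_mass) over atoms.
M = 1*1.008 + 1*35.453 + 3*15.999
M = 1.008 + 35.453 + 47.997
M = 84.458 g/mol, rounded to 3 dp:

84.458 g/mol


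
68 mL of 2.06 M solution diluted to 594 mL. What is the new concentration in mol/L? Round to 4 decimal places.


Dilution: M1*V1 = M2*V2, solve for M2.
M2 = M1*V1 / V2
M2 = 2.06 * 68 / 594
M2 = 140.08 / 594
M2 = 0.23582492 mol/L, rounded to 4 dp:

0.2358 mol/L


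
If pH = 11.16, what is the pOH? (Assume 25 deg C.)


At 25 deg C, pH + pOH = 14.
pOH = 14 - pH = 14 - 11.16
pOH = 2.84:

2.84


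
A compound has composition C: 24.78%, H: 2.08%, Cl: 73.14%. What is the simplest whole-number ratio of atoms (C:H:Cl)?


Assume 100 g of compound, divide each mass% by atomic mass to get moles, then normalize by the smallest to get a raw atom ratio.
Moles per 100 g: C: 24.78/12.011 = 2.0631, H: 2.08/1.008 = 2.0635, Cl: 73.14/35.453 = 2.063
Raw ratio (divide by min = 2.063): C: 1.0, H: 1.0, Cl: 1.0
Multiply by 1 to clear fractions: C: 1.0 ~= 1, H: 1.0 ~= 1, Cl: 1.0 ~= 1
Reduce by GCD to get the simplest whole-number ratio:

1:1:1


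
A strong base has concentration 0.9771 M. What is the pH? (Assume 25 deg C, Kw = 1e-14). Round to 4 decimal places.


A strong base dissociates completely, so [OH-] equals the given concentration.
pOH = -log10([OH-]) = -log10(0.9771) = 0.010061
pH = 14 - pOH = 14 - 0.010061
pH = 13.989939, rounded to 4 dp:

13.9899


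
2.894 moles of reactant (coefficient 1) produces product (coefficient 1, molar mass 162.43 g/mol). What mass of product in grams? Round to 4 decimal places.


Use the coefficient ratio to convert reactant moles to product moles, then multiply by the product's molar mass.
moles_P = moles_R * (coeff_P / coeff_R) = 2.894 * (1/1) = 2.894
mass_P = moles_P * M_P = 2.894 * 162.43
mass_P = 470.07242 g, rounded to 4 dp:

470.0724 g


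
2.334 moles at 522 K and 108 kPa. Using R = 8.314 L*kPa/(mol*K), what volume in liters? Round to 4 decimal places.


PV = nRT, solve for V = nRT / P.
nRT = 2.334 * 8.314 * 522 = 10129.3453
V = 10129.3453 / 108
V = 93.79023426 L, rounded to 4 dp:

93.7902 L


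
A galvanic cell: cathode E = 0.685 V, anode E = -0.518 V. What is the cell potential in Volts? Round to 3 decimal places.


Standard cell potential: E_cell = E_cathode - E_anode.
E_cell = 0.685 - (-0.518)
E_cell = 1.203 V, rounded to 3 dp:

1.203 V


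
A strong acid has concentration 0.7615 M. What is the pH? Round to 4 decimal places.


A strong acid dissociates completely, so [H+] equals the given concentration.
pH = -log10([H+]) = -log10(0.7615)
pH = 0.11833009, rounded to 4 dp:

0.1183


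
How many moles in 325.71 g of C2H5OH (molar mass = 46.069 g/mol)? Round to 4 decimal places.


n = mass / M
n = 325.71 / 46.069
n = 7.0700471 mol, rounded to 4 dp:

7.0700 mol


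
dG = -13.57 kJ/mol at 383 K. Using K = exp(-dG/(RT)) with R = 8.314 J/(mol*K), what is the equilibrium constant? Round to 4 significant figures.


dG is in kJ/mol; multiply by 1000 to match R in J/(mol*K).
RT = 8.314 * 383 = 3184.262 J/mol
exponent = -dG*1000 / (RT) = -(-13.57*1000) / 3184.262 = 4.261584
K = exp(4.261584)
K = 70.922235, rounded to 4 significant figures:

70.92


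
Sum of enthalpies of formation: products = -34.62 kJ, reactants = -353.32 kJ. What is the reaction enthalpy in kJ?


dH_rxn = sum(dH_f products) - sum(dH_f reactants)
dH_rxn = -34.62 - (-353.32)
dH_rxn = 318.7 kJ:

318.70 kJ


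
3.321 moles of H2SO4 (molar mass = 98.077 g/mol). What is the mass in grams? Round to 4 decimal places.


mass = n * M
mass = 3.321 * 98.077
mass = 325.713717 g, rounded to 4 dp:

325.7137 g


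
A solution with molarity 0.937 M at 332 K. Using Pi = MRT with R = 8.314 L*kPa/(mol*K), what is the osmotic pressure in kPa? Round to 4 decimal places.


Osmotic pressure (van't Hoff): Pi = M*R*T.
RT = 8.314 * 332 = 2760.248
Pi = 0.937 * 2760.248
Pi = 2586.352376 kPa, rounded to 4 dp:

2586.3524 kPa


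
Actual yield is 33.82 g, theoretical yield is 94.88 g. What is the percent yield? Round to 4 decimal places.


% yield = 100 * actual / theoretical
% yield = 100 * 33.82 / 94.88
% yield = 35.6450253 %, rounded to 4 dp:

35.6450 %


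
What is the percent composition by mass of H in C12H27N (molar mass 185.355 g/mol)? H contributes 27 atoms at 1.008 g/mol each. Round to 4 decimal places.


pct = 100 * (n_elem * M_elem) / M_total
mass_contribution = 27 * 1.008 = 27.216 g/mol
pct = 100 * 27.216 / 185.355
pct = 14.68317553 %, rounded to 4 dp:

14.6832 %


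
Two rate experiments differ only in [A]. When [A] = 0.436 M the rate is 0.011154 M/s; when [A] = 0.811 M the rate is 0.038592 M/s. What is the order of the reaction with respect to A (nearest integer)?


Rate is proportional to [A]^n, so rate2/rate1 = ([A]2/[A]1)^n. Take logs to solve for n.
rate2/rate1 = 0.038592 / 0.011154 = 3.4599
[A]2/[A]1 = 0.811 / 0.436 = 1.8601
n = ln(3.4599) / ln(1.8601) = 2.0
Nearest integer order:

2


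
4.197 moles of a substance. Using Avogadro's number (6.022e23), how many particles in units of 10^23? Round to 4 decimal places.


N = n * NA, then divide by 1e23 for the requested units.
N / 1e23 = n * 6.022
N / 1e23 = 4.197 * 6.022
N / 1e23 = 25.274334, rounded to 4 dp:

25.2743


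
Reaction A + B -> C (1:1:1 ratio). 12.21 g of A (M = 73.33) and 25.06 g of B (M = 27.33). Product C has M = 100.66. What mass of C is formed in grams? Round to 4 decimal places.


Find moles of each reactant; the smaller value is the limiting reagent in a 1:1:1 reaction, so moles_C equals moles of the limiter.
n_A = mass_A / M_A = 12.21 / 73.33 = 0.166508 mol
n_B = mass_B / M_B = 25.06 / 27.33 = 0.916941 mol
Limiting reagent: A (smaller), n_limiting = 0.166508 mol
mass_C = n_limiting * M_C = 0.166508 * 100.66
mass_C = 16.76069528 g, rounded to 4 dp:

16.7607 g


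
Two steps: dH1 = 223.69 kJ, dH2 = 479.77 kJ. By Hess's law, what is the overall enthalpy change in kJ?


Hess's law: enthalpy is a state function, so add the step enthalpies.
dH_total = dH1 + dH2 = 223.69 + (479.77)
dH_total = 703.46 kJ:

703.46 kJ


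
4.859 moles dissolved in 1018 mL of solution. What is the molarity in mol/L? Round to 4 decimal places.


Convert volume to liters: V_L = V_mL / 1000.
V_L = 1018 / 1000 = 1.018 L
M = n / V_L = 4.859 / 1.018
M = 4.77308448 mol/L, rounded to 4 dp:

4.7731 mol/L


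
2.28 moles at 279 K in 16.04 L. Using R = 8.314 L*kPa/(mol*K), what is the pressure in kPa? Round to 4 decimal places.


PV = nRT, solve for P = nRT / V.
nRT = 2.28 * 8.314 * 279 = 5288.7017
P = 5288.7017 / 16.04
P = 329.71955736 kPa, rounded to 4 dp:

329.7196 kPa


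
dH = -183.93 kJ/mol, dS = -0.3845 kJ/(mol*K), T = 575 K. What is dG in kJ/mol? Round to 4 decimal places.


Gibbs: dG = dH - T*dS (consistent units, dS already in kJ/(mol*K)).
T*dS = 575 * -0.3845 = -221.0875
dG = -183.93 - (-221.0875)
dG = 37.1575 kJ/mol, rounded to 4 dp:

37.1575 kJ/mol


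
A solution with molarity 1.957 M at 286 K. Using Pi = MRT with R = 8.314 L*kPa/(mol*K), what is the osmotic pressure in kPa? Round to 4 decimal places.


Osmotic pressure (van't Hoff): Pi = M*R*T.
RT = 8.314 * 286 = 2377.804
Pi = 1.957 * 2377.804
Pi = 4653.362428 kPa, rounded to 4 dp:

4653.3624 kPa


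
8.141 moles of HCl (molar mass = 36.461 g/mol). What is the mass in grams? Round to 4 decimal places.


mass = n * M
mass = 8.141 * 36.461
mass = 296.829001 g, rounded to 4 dp:

296.8290 g


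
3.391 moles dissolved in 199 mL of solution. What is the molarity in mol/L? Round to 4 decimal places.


Convert volume to liters: V_L = V_mL / 1000.
V_L = 199 / 1000 = 0.199 L
M = n / V_L = 3.391 / 0.199
M = 17.04020101 mol/L, rounded to 4 dp:

17.0402 mol/L


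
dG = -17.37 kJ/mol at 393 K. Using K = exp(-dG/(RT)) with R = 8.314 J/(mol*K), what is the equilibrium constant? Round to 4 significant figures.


dG is in kJ/mol; multiply by 1000 to match R in J/(mol*K).
RT = 8.314 * 393 = 3267.402 J/mol
exponent = -dG*1000 / (RT) = -(-17.37*1000) / 3267.402 = 5.31615026
K = exp(5.31615026)
K = 203.59857, rounded to 4 significant figures:

203.6


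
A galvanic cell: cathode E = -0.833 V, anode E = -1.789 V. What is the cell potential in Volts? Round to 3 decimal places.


Standard cell potential: E_cell = E_cathode - E_anode.
E_cell = -0.833 - (-1.789)
E_cell = 0.956 V, rounded to 3 dp:

0.956 V


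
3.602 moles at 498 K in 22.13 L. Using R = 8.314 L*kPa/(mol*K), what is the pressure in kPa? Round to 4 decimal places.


PV = nRT, solve for P = nRT / V.
nRT = 3.602 * 8.314 * 498 = 14913.6199
P = 14913.6199 / 22.13
P = 673.90962042 kPa, rounded to 4 dp:

673.9096 kPa


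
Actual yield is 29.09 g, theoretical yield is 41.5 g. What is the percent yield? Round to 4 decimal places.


% yield = 100 * actual / theoretical
% yield = 100 * 29.09 / 41.5
% yield = 70.09638554 %, rounded to 4 dp:

70.0964 %


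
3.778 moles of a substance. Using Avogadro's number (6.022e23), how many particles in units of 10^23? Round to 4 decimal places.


N = n * NA, then divide by 1e23 for the requested units.
N / 1e23 = n * 6.022
N / 1e23 = 3.778 * 6.022
N / 1e23 = 22.751116, rounded to 4 dp:

22.7511


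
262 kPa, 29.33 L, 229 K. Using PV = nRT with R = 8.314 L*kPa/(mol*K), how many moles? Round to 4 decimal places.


PV = nRT, solve for n = PV / (RT).
PV = 262 * 29.33 = 7684.46
RT = 8.314 * 229 = 1903.906
n = 7684.46 / 1903.906
n = 4.03615515 mol, rounded to 4 dp:

4.0362 mol


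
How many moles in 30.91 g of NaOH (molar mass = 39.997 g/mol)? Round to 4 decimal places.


n = mass / M
n = 30.91 / 39.997
n = 0.77280796 mol, rounded to 4 dp:

0.7728 mol


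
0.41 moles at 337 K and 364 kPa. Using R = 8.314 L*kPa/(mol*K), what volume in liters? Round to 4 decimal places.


PV = nRT, solve for V = nRT / P.
nRT = 0.41 * 8.314 * 337 = 1148.7454
V = 1148.7454 / 364
V = 3.15589396 L, rounded to 4 dp:

3.1559 L


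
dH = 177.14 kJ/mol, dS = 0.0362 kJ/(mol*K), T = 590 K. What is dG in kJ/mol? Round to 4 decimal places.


Gibbs: dG = dH - T*dS (consistent units, dS already in kJ/(mol*K)).
T*dS = 590 * 0.0362 = 21.358
dG = 177.14 - (21.358)
dG = 155.782 kJ/mol, rounded to 4 dp:

155.7820 kJ/mol


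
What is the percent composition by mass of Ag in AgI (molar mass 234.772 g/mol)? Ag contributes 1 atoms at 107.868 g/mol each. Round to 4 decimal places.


pct = 100 * (n_elem * M_elem) / M_total
mass_contribution = 1 * 107.868 = 107.868 g/mol
pct = 100 * 107.868 / 234.772
pct = 45.94585385 %, rounded to 4 dp:

45.9459 %


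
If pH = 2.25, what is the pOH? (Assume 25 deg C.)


At 25 deg C, pH + pOH = 14.
pOH = 14 - pH = 14 - 2.25
pOH = 11.75:

11.75


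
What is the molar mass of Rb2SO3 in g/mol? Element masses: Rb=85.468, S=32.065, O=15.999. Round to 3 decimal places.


M = sum(count * atomic_mass) over atoms.
M = 2*85.468 + 1*32.065 + 3*15.999
M = 170.936 + 32.065 + 47.997
M = 250.998 g/mol, rounded to 3 dp:

250.998 g/mol


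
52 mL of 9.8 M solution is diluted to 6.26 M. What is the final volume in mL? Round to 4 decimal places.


Dilution: M1*V1 = M2*V2, solve for V2.
V2 = M1*V1 / M2
V2 = 9.8 * 52 / 6.26
V2 = 509.6 / 6.26
V2 = 81.4057508 mL, rounded to 4 dp:

81.4058 mL


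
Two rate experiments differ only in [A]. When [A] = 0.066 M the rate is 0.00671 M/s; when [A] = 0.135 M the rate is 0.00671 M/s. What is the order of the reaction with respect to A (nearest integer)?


Rate is proportional to [A]^n, so rate2/rate1 = ([A]2/[A]1)^n. Take logs to solve for n.
rate2/rate1 = 0.00671 / 0.00671 = 1.0
[A]2/[A]1 = 0.135 / 0.066 = 2.0455
n = ln(1.0) / ln(2.0455) = 0.0
Nearest integer order:

0


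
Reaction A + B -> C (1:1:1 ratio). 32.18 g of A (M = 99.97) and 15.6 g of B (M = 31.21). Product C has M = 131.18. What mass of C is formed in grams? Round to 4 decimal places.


Find moles of each reactant; the smaller value is the limiting reagent in a 1:1:1 reaction, so moles_C equals moles of the limiter.
n_A = mass_A / M_A = 32.18 / 99.97 = 0.321897 mol
n_B = mass_B / M_B = 15.6 / 31.21 = 0.49984 mol
Limiting reagent: A (smaller), n_limiting = 0.321897 mol
mass_C = n_limiting * M_C = 0.321897 * 131.18
mass_C = 42.22644846 g, rounded to 4 dp:

42.2264 g


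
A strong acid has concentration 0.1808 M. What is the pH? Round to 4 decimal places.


A strong acid dissociates completely, so [H+] equals the given concentration.
pH = -log10([H+]) = -log10(0.1808)
pH = 0.74280157, rounded to 4 dp:

0.7428


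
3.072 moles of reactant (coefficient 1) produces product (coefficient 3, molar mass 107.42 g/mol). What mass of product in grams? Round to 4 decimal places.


Use the coefficient ratio to convert reactant moles to product moles, then multiply by the product's molar mass.
moles_P = moles_R * (coeff_P / coeff_R) = 3.072 * (3/1) = 9.216
mass_P = moles_P * M_P = 9.216 * 107.42
mass_P = 989.98272 g, rounded to 4 dp:

989.9827 g


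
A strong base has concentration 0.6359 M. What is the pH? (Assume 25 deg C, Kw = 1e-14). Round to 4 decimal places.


A strong base dissociates completely, so [OH-] equals the given concentration.
pOH = -log10([OH-]) = -log10(0.6359) = 0.196611
pH = 14 - pOH = 14 - 0.196611
pH = 13.803389, rounded to 4 dp:

13.8034


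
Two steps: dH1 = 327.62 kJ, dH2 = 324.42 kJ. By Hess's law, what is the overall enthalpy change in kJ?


Hess's law: enthalpy is a state function, so add the step enthalpies.
dH_total = dH1 + dH2 = 327.62 + (324.42)
dH_total = 652.04 kJ:

652.04 kJ


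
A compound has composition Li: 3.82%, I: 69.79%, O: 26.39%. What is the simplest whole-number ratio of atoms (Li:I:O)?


Assume 100 g of compound, divide each mass% by atomic mass to get moles, then normalize by the smallest to get a raw atom ratio.
Moles per 100 g: Li: 3.82/6.941 = 0.5504, I: 69.79/126.904 = 0.5499, O: 26.39/15.999 = 1.6495
Raw ratio (divide by min = 0.5499): Li: 1.001, I: 1.0, O: 2.999
Multiply by 1 to clear fractions: Li: 1.001 ~= 1, I: 1.0 ~= 1, O: 2.999 ~= 3
Reduce by GCD to get the simplest whole-number ratio:

1:1:3


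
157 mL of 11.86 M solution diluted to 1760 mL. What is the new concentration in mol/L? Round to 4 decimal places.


Dilution: M1*V1 = M2*V2, solve for M2.
M2 = M1*V1 / V2
M2 = 11.86 * 157 / 1760
M2 = 1862.02 / 1760
M2 = 1.05796591 mol/L, rounded to 4 dp:

1.0580 mol/L


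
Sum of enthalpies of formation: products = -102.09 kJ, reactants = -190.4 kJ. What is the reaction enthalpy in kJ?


dH_rxn = sum(dH_f products) - sum(dH_f reactants)
dH_rxn = -102.09 - (-190.4)
dH_rxn = 88.31 kJ:

88.31 kJ


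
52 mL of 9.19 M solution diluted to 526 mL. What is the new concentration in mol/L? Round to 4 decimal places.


Dilution: M1*V1 = M2*V2, solve for M2.
M2 = M1*V1 / V2
M2 = 9.19 * 52 / 526
M2 = 477.88 / 526
M2 = 0.90851711 mol/L, rounded to 4 dp:

0.9085 mol/L


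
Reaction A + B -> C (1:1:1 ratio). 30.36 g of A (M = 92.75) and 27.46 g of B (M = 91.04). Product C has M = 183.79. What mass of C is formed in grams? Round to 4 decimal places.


Find moles of each reactant; the smaller value is the limiting reagent in a 1:1:1 reaction, so moles_C equals moles of the limiter.
n_A = mass_A / M_A = 30.36 / 92.75 = 0.327332 mol
n_B = mass_B / M_B = 27.46 / 91.04 = 0.301626 mol
Limiting reagent: B (smaller), n_limiting = 0.301626 mol
mass_C = n_limiting * M_C = 0.301626 * 183.79
mass_C = 55.43584254 g, rounded to 4 dp:

55.4358 g


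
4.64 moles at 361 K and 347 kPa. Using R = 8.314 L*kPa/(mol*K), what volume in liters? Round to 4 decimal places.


PV = nRT, solve for V = nRT / P.
nRT = 4.64 * 8.314 * 361 = 13926.2826
V = 13926.2826 / 347
V = 40.13337925 L, rounded to 4 dp:

40.1334 L


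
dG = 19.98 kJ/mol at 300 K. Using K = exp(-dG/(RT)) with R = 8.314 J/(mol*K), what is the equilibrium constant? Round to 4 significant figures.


dG is in kJ/mol; multiply by 1000 to match R in J/(mol*K).
RT = 8.314 * 300 = 2494.2 J/mol
exponent = -dG*1000 / (RT) = -(19.98*1000) / 2494.2 = -8.01058456
K = exp(-8.01058456)
K = 0.00033193063, rounded to 4 significant figures:

0.0003319


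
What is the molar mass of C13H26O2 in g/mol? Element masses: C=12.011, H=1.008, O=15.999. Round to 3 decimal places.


M = sum(count * atomic_mass) over atoms.
M = 13*12.011 + 26*1.008 + 2*15.999
M = 156.143 + 26.208 + 31.998
M = 214.349 g/mol, rounded to 3 dp:

214.349 g/mol


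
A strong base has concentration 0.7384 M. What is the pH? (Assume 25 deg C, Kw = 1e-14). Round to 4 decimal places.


A strong base dissociates completely, so [OH-] equals the given concentration.
pOH = -log10([OH-]) = -log10(0.7384) = 0.131708
pH = 14 - pOH = 14 - 0.131708
pH = 13.868292, rounded to 4 dp:

13.8683


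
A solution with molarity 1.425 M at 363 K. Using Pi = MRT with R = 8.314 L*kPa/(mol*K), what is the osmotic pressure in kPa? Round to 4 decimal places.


Osmotic pressure (van't Hoff): Pi = M*R*T.
RT = 8.314 * 363 = 3017.982
Pi = 1.425 * 3017.982
Pi = 4300.62435 kPa, rounded to 4 dp:

4300.6244 kPa


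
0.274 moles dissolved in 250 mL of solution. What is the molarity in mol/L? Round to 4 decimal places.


Convert volume to liters: V_L = V_mL / 1000.
V_L = 250 / 1000 = 0.25 L
M = n / V_L = 0.274 / 0.25
M = 1.096 mol/L, rounded to 4 dp:

1.0960 mol/L


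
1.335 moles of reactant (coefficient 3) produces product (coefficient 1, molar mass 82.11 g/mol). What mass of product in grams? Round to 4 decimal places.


Use the coefficient ratio to convert reactant moles to product moles, then multiply by the product's molar mass.
moles_P = moles_R * (coeff_P / coeff_R) = 1.335 * (1/3) = 0.445
mass_P = moles_P * M_P = 0.445 * 82.11
mass_P = 36.53895 g, rounded to 4 dp:

36.5390 g


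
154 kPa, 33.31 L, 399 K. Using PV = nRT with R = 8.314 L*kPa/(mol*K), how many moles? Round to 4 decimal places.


PV = nRT, solve for n = PV / (RT).
PV = 154 * 33.31 = 5129.74
RT = 8.314 * 399 = 3317.286
n = 5129.74 / 3317.286
n = 1.54636652 mol, rounded to 4 dp:

1.5464 mol


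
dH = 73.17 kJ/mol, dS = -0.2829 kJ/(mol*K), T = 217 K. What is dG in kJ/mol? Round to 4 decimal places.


Gibbs: dG = dH - T*dS (consistent units, dS already in kJ/(mol*K)).
T*dS = 217 * -0.2829 = -61.3893
dG = 73.17 - (-61.3893)
dG = 134.5593 kJ/mol, rounded to 4 dp:

134.5593 kJ/mol


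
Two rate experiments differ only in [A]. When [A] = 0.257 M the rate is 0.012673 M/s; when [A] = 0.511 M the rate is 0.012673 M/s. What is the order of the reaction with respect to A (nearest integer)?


Rate is proportional to [A]^n, so rate2/rate1 = ([A]2/[A]1)^n. Take logs to solve for n.
rate2/rate1 = 0.012673 / 0.012673 = 1.0
[A]2/[A]1 = 0.511 / 0.257 = 1.9883
n = ln(1.0) / ln(1.9883) = 0.0
Nearest integer order:

0


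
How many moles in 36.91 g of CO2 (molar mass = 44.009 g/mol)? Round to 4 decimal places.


n = mass / M
n = 36.91 / 44.009
n = 0.83869209 mol, rounded to 4 dp:

0.8387 mol


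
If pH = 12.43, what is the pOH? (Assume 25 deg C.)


At 25 deg C, pH + pOH = 14.
pOH = 14 - pH = 14 - 12.43
pOH = 1.57:

1.57


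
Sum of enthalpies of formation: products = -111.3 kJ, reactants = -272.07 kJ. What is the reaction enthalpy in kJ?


dH_rxn = sum(dH_f products) - sum(dH_f reactants)
dH_rxn = -111.3 - (-272.07)
dH_rxn = 160.77 kJ:

160.77 kJ


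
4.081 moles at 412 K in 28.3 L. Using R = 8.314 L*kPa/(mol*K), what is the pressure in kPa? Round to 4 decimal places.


PV = nRT, solve for P = nRT / V.
nRT = 4.081 * 8.314 * 412 = 13978.9268
P = 13978.9268 / 28.3
P = 493.9550106 kPa, rounded to 4 dp:

493.9550 kPa


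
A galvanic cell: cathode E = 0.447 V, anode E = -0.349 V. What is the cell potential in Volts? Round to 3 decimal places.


Standard cell potential: E_cell = E_cathode - E_anode.
E_cell = 0.447 - (-0.349)
E_cell = 0.796 V, rounded to 3 dp:

0.796 V


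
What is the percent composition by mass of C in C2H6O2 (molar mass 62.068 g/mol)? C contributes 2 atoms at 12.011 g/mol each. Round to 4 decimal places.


pct = 100 * (n_elem * M_elem) / M_total
mass_contribution = 2 * 12.011 = 24.022 g/mol
pct = 100 * 24.022 / 62.068
pct = 38.70271315 %, rounded to 4 dp:

38.7027 %


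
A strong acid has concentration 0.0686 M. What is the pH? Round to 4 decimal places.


A strong acid dissociates completely, so [H+] equals the given concentration.
pH = -log10([H+]) = -log10(0.0686)
pH = 1.16367588, rounded to 4 dp:

1.1637


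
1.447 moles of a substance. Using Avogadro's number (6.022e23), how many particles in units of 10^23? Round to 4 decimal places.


N = n * NA, then divide by 1e23 for the requested units.
N / 1e23 = n * 6.022
N / 1e23 = 1.447 * 6.022
N / 1e23 = 8.713834, rounded to 4 dp:

8.7138


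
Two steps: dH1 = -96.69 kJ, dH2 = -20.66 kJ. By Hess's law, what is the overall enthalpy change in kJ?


Hess's law: enthalpy is a state function, so add the step enthalpies.
dH_total = dH1 + dH2 = -96.69 + (-20.66)
dH_total = -117.35 kJ:

-117.35 kJ


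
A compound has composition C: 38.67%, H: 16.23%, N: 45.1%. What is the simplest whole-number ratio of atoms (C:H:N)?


Assume 100 g of compound, divide each mass% by atomic mass to get moles, then normalize by the smallest to get a raw atom ratio.
Moles per 100 g: C: 38.67/12.011 = 3.2195, H: 16.23/1.008 = 16.1012, N: 45.1/14.007 = 3.2198
Raw ratio (divide by min = 3.2195): C: 1.0, H: 5.001, N: 1.0
Multiply by 1 to clear fractions: C: 1.0 ~= 1, H: 5.001 ~= 5, N: 1.0 ~= 1
Reduce by GCD to get the simplest whole-number ratio:

1:5:1


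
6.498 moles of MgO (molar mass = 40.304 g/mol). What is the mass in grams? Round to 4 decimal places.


mass = n * M
mass = 6.498 * 40.304
mass = 261.895392 g, rounded to 4 dp:

261.8954 g


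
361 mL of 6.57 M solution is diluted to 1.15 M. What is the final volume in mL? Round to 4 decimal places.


Dilution: M1*V1 = M2*V2, solve for V2.
V2 = M1*V1 / M2
V2 = 6.57 * 361 / 1.15
V2 = 2371.77 / 1.15
V2 = 2062.40869565 mL, rounded to 4 dp:

2062.4087 mL


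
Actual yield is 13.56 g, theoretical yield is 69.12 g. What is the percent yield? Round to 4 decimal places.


% yield = 100 * actual / theoretical
% yield = 100 * 13.56 / 69.12
% yield = 19.61805556 %, rounded to 4 dp:

19.6181 %


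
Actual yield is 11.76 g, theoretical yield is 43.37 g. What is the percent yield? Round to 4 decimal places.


% yield = 100 * actual / theoretical
% yield = 100 * 11.76 / 43.37
% yield = 27.11551764 %, rounded to 4 dp:

27.1155 %


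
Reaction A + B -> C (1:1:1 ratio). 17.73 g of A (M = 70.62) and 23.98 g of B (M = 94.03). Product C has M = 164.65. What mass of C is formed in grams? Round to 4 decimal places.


Find moles of each reactant; the smaller value is the limiting reagent in a 1:1:1 reaction, so moles_C equals moles of the limiter.
n_A = mass_A / M_A = 17.73 / 70.62 = 0.251062 mol
n_B = mass_B / M_B = 23.98 / 94.03 = 0.255025 mol
Limiting reagent: A (smaller), n_limiting = 0.251062 mol
mass_C = n_limiting * M_C = 0.251062 * 164.65
mass_C = 41.3373583 g, rounded to 4 dp:

41.3374 g


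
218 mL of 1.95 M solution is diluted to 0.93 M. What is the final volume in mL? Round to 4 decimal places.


Dilution: M1*V1 = M2*V2, solve for V2.
V2 = M1*V1 / M2
V2 = 1.95 * 218 / 0.93
V2 = 425.1 / 0.93
V2 = 457.09677419 mL, rounded to 4 dp:

457.0968 mL


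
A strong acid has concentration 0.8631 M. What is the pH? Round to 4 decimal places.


A strong acid dissociates completely, so [H+] equals the given concentration.
pH = -log10([H+]) = -log10(0.8631)
pH = 0.06393888, rounded to 4 dp:

0.0639


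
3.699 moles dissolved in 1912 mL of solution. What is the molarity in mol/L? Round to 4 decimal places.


Convert volume to liters: V_L = V_mL / 1000.
V_L = 1912 / 1000 = 1.912 L
M = n / V_L = 3.699 / 1.912
M = 1.93462343 mol/L, rounded to 4 dp:

1.9346 mol/L


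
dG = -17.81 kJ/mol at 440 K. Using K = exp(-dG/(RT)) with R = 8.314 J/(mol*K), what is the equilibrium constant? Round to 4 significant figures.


dG is in kJ/mol; multiply by 1000 to match R in J/(mol*K).
RT = 8.314 * 440 = 3658.16 J/mol
exponent = -dG*1000 / (RT) = -(-17.81*1000) / 3658.16 = 4.8685678
K = exp(4.8685678)
K = 130.1344, rounded to 4 significant figures:

130.1


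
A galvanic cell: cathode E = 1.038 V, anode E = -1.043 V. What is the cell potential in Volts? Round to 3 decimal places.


Standard cell potential: E_cell = E_cathode - E_anode.
E_cell = 1.038 - (-1.043)
E_cell = 2.081 V, rounded to 3 dp:

2.081 V


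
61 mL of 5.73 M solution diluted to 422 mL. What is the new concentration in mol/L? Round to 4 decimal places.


Dilution: M1*V1 = M2*V2, solve for M2.
M2 = M1*V1 / V2
M2 = 5.73 * 61 / 422
M2 = 349.53 / 422
M2 = 0.82827014 mol/L, rounded to 4 dp:

0.8283 mol/L
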